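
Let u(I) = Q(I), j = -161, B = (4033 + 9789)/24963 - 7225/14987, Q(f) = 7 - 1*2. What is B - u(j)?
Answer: -1843809766/374120481 ≈ -4.9284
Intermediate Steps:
Q(f) = 5 (Q(f) = 7 - 2 = 5)
B = 26792639/374120481 (B = 13822*(1/24963) - 7225*1/14987 = 13822/24963 - 7225/14987 = 26792639/374120481 ≈ 0.071615)
u(I) = 5
B - u(j) = 26792639/374120481 - 1*5 = 26792639/374120481 - 5 = -1843809766/374120481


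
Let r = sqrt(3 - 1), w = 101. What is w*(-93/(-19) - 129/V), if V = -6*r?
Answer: 9393/19 + 4343*sqrt(2)/4 ≈ 2029.9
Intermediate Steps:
r = sqrt(2) ≈ 1.4142
V = -6*sqrt(2) ≈ -8.4853
w*(-93/(-19) - 129/V) = 101*(-93/(-19) - 129*(-sqrt(2)/12)) = 101*(-93*(-1/19) - (-43)*sqrt(2)/4) = 101*(93/19 + 43*sqrt(2)/4) = 9393/19 + 4343*sqrt(2)/4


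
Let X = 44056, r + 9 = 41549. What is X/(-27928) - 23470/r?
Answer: -31069455/14501614 ≈ -2.1425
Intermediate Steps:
r = 41540 (r = -9 + 41549 = 41540)
X/(-27928) - 23470/r = 44056/(-27928) - 23470/41540 = 44056*(-1/27928) - 23470*1/41540 = -5507/3491 - 2347/4154 = -31069455/14501614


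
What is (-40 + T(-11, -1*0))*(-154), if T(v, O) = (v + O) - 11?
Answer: 9548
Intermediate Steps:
T(v, O) = -11 + O + v (T(v, O) = (O + v) - 11 = -11 + O + v)
(-40 + T(-11, -1*0))*(-154) = (-40 + (-11 - 1*0 - 11))*(-154) = (-40 + (-11 + 0 - 11))*(-154) = (-40 - 22)*(-154) = -62*(-154) = 9548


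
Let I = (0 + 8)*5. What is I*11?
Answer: 440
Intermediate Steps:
I = 40 (I = 8*5 = 40)
I*11 = 40*11 = 440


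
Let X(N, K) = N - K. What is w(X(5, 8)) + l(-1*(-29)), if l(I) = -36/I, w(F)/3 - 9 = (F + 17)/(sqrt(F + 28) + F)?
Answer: 1356/29 ≈ 46.759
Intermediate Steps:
w(F) = 27 + 3*(17 + F)/(F + sqrt(28 + F)) (w(F) = 27 + 3*((F + 17)/(sqrt(F + 28) + F)) = 27 + 3*((17 + F)/(sqrt(28 + F) + F)) = 27 + 3*((17 + F)/(F + sqrt(28 + F))) = 27 + 3*(17 + F)/(F + sqrt(28 + F)))
w(X(5, 8)) + l(-1*(-29)) = 3*(17 + 9*sqrt(28 + (5 - 1*8)) + 10*(5 - 1*8))/((5 - 1*8) + sqrt(28 + (5 - 1*8))) - 36/((-1*(-29))) = 3*(17 + 9*sqrt(28 + (5 - 8)) + 10*(5 - 8))/((5 - 8) + sqrt(28 + (5 - 8))) - 36/29 = 3*(17 + 9*sqrt(28 - 3) + 10*(-3))/(-3 + sqrt(28 - 3)) - 36*1/29 = 3*(17 + 9*sqrt(25) - 30)/(-3 + sqrt(25)) - 36/29 = 3*(17 + 9*5 - 30)/(-3 + 5) - 36/29 = 3*(17 + 45 - 30)/2 - 36/29 = 3*(1/2)*32 - 36/29 = 48 - 36/29 = 1356/29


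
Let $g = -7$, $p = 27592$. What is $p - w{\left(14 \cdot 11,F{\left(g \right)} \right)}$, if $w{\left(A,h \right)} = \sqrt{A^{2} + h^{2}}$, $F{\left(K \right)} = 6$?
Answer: $27592 - 2 \sqrt{5938} \approx 27438.0$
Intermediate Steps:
$p - w{\left(14 \cdot 11,F{\left(g \right)} \right)} = 27592 - \sqrt{\left(14 \cdot 11\right)^{2} + 6^{2}} = 27592 - \sqrt{154^{2} + 36} = 27592 - \sqrt{23716 + 36} = 27592 - \sqrt{23752} = 27592 - 2 \sqrt{5938}$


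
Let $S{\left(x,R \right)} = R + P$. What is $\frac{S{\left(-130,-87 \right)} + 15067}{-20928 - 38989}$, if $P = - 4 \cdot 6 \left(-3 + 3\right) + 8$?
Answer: $- \frac{14988}{59917} \approx -0.25015$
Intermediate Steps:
$P = 8$ ($P = - 4 \cdot 6 \cdot 0 + 8 = \left(-4\right) 0 + 8 = 0 + 8 = 8$)
$S{\left(x,R \right)} = 8 + R$ ($S{\left(x,R \right)} = R + 8 = 8 + R$)
$\frac{S{\left(-130,-87 \right)} + 15067}{-20928 - 38989} = \frac{\left(8 - 87\right) + 15067}{-20928 - 38989} = \frac{-79 + 15067}{-59917} = 14988 \left(- \frac{1}{59917}\right) = - \frac{14988}{59917}$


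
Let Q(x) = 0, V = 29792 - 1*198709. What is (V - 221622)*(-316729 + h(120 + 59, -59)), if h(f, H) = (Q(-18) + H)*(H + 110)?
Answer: 124870158782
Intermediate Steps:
V = -168917 (V = 29792 - 198709 = -168917)
h(f, H) = H*(110 + H) (h(f, H) = (0 + H)*(H + 110) = H*(110 + H))
(V - 221622)*(-316729 + h(120 + 59, -59)) = (-168917 - 221622)*(-316729 - 59*(110 - 59)) = -390539*(-316729 - 59*51) = -390539*(-316729 - 3009) = -390539*(-319738) = 124870158782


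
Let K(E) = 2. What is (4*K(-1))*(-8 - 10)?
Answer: -144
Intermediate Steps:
(4*K(-1))*(-8 - 10) = (4*2)*(-8 - 10) = 8*(-18) = -144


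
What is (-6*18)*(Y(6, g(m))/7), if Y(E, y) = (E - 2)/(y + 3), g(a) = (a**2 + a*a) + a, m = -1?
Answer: -108/7 ≈ -15.429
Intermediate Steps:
g(a) = a + 2*a**2 (g(a) = (a**2 + a**2) + a = 2*a**2 + a = a + 2*a**2)
Y(E, y) = (-2 + E)/(3 + y)
(-6*18)*(Y(6, g(m))/7) = (-6*18)*(((-2 + 6)/(3 - (1 + 2*(-1))))/7) = -108*4/(3 - (1 - 2))/7 = -108*4/(3 - 1*(-1))/7 = -108*4/(3 + 1)/7 = -108*4/4/7 = -108*(1/4)*4/7 = -108/7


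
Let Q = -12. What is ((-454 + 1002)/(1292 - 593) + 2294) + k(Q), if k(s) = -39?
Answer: 1576793/699 ≈ 2255.8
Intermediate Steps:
((-454 + 1002)/(1292 - 593) + 2294) + k(Q) = ((-454 + 1002)/(1292 - 593) + 2294) - 39 = (548/699 + 2294) - 39 = 1604054/699 - 39 = 1576793/699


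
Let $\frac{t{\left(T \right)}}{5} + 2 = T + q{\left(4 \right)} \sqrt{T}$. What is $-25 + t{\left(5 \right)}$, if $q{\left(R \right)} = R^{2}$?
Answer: $-10 + 80 \sqrt{5} \approx 168.89$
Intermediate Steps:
$t{\left(T \right)} = -10 + 5 T + 80 \sqrt{T}$ ($t{\left(T \right)} = -10 + 5 \left(T + 4^{2} \sqrt{T}\right) = -10 + 5 \left(T + 16 \sqrt{T}\right) = -10 + \left(5 T + 80 \sqrt{T}\right) = -10 + 5 T + 80 \sqrt{T}$)
$-25 + t{\left(5 \right)} = -25 + \left(-10 + 5 \cdot 5 + 80 \sqrt{5}\right) = -25 + \left(-10 + 25 + 80 \sqrt{5}\right) = -25 + \left(15 + 80 \sqrt{5}\right) = -10 + 80 \sqrt{5}$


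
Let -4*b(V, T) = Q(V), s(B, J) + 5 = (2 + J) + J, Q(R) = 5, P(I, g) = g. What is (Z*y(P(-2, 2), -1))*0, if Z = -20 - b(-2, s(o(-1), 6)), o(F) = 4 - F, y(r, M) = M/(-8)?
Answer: 0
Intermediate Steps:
y(r, M) = -M/8 (y(r, M) = M*(-⅛) = -M/8)
s(B, J) = -3 + 2*J (s(B, J) = -5 + ((2 + J) + J) = -5 + (2 + 2*J) = -3 + 2*J)
b(V, T) = -5/4 (b(V, T) = -¼*5 = -5/4)
Z = -75/4 (Z = -20 - 1*(-5/4) = -20 + 5/4 = -75/4 ≈ -18.750)
(Z*y(P(-2, 2), -1))*0 = -(-75)*(-1)/32*0 = -75/4*⅛*0 = -75/32*0 = 0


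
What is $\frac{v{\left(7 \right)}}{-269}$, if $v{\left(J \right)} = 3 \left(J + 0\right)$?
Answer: $- \frac{21}{269} \approx -0.078067$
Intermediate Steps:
$v{\left(J \right)} = 3 J$
$\frac{v{\left(7 \right)}}{-269} = \frac{3 \cdot 7}{-269} = \left(- \frac{1}{269}\right) 21 = - \frac{21}{269}$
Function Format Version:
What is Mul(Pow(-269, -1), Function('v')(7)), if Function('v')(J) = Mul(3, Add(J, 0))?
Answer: Rational(-21, 269) ≈ -0.078067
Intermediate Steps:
Function('v')(J) = Mul(3, J)
Mul(Pow(-269, -1), Function('v')(7)) = Mul(Pow(-269, -1), Mul(3, 7)) = Mul(Rational(-1, 269), 21) = Rational(-21, 269)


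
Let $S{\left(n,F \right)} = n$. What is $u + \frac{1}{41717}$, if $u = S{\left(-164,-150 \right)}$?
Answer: $- \frac{6841587}{41717} \approx -164.0$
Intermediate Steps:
$u = -164$
$u + \frac{1}{41717} = -164 + \frac{1}{41717} = - \frac{6841587}{41717}$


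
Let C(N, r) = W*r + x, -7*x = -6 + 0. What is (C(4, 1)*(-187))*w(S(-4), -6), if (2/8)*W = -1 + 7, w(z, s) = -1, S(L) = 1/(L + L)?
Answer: 32538/7 ≈ 4648.3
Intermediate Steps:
S(L) = 1/(2*L)
x = 6/7 (x = -(-6 + 0)/7 = -1/7*(-6) = 6/7 ≈ 0.85714)
W = 24 (W = 4*(-1 + 7) = 4*6 = 24)
C(N, r) = 6/7 + 24*r (C(N, r) = 24*r + 6/7 = 6/7 + 24*r)
(C(4, 1)*(-187))*w(S(-4), -6) = ((6/7 + 24*1)*(-187))*(-1) = ((6/7 + 24)*(-187))*(-1) = ((174/7)*(-187))*(-1) = -32538/7*(-1) = 32538/7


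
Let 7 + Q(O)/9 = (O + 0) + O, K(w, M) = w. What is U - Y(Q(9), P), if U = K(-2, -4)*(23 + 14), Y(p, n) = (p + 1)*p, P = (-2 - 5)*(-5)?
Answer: -9974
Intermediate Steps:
Q(O) = -63 + 18*O (Q(O) = -63 + 9*((O + 0) + O) = -63 + 9*(O + O) = -63 + 9*(2*O) = -63 + 18*O)
P = 35 (P = -7*(-5) = 35)
Y(p, n) = p*(1 + p) (Y(p, n) = (1 + p)*p = p*(1 + p))
U = -74 (U = -2*(23 + 14) = -2*37 = -74)
U - Y(Q(9), P) = -74 - (-63 + 18*9)*(1 + (-63 + 18*9)) = -74 - (-63 + 162)*(1 + (-63 + 162)) = -74 - 99*(1 + 99) = -74 - 99*100 = -74 - 1*9900 = -74 - 9900 = -9974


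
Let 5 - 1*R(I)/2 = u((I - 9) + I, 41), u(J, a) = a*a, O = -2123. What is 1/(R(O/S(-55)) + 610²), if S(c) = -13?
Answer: 1/368748 ≈ 2.7119e-6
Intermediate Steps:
u(J, a) = a²
R(I) = -3352 (R(I) = 10 - 2*41² = 10 - 2*1681 = 10 - 3362 = -3352)
1/(R(O/S(-55)) + 610²) = 1/(-3352 + 610²) = 1/(-3352 + 372100) = 1/368748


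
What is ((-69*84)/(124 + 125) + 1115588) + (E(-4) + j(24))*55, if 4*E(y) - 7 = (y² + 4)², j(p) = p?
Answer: 372663683/332 ≈ 1.1225e+6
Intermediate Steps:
E(y) = 7/4 + (4 + y²)²/4 (E(y) = 7/4 + (y² + 4)²/4 = 7/4 + (4 + y²)²/4)
((-69*84)/(124 + 125) + 1115588) + (E(-4) + j(24))*55 = ((-69*84)/(124 + 125) + 1115588) + ((7/4 + (4 + (-4)²)²/4) + 24)*55 = (-5796/249 + 1115588) + ((7/4 + (4 + 16)²/4) + 24)*55 = (-5796*1/249 + 1115588) + ((7/4 + (¼)*20²) + 24)*55 = (-1932/83 + 1115588) + ((7/4 + (¼)*400) + 24)*55 = 92591872/83 + ((7/4 + 100) + 24)*55 = 92591872/83 + (407/4 + 24)*55 = 92591872/83 + (503/4)*55 = 92591872/83 + 27665/4 = 372663683/332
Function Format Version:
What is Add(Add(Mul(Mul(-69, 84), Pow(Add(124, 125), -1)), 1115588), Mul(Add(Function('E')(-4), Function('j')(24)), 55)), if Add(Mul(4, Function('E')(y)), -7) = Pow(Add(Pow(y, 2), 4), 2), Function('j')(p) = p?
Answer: Rational(372663683, 332) ≈ 1.1225e+6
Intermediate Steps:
Function('E')(y) = Add(Rational(7, 4), Mul(Rational(1, 4), Pow(Add(4, Pow(y, 2)), 2))) (Function('E')(y) = Add(Rational(7, 4), Mul(Rational(1, 4), Pow(Add(Pow(y, 2), 4), 2))) = Add(Rational(7, 4), Mul(Rational(1, 4), Pow(Add(4, Pow(y, 2)), 2))))
Add(Add(Mul(Mul(-69, 84), Pow(Add(124, 125), -1)), 1115588), Mul(Add(Function('E')(-4), Function('j')(24)), 55)) = Add(Add(Mul(Mul(-69, 84), Pow(Add(124, 125), -1)), 1115588), Mul(Add(Add(Rational(7, 4), Mul(Rational(1, 4), Pow(Add(4, Pow(-4, 2)), 2))), 24), 55)) = Add(Add(Mul(-5796, Pow(249, -1)), 1115588), Mul(Add(Add(Rational(7, 4), Mul(Rational(1, 4), Pow(Add(4, 16), 2))), 24), 55)) = Add(Add(Mul(-5796, Rational(1, 249)), 1115588), Mul(Add(Add(Rational(7, 4), Mul(Rational(1, 4), Pow(20, 2))), 24), 55)) = Add(Add(Rational(-1932, 83), 1115588), Mul(Add(Add(Rational(7, 4), Mul(Rational(1, 4), 400)), 24), 55)) = Add(Rational(92591872, 83), Mul(Add(Add(Rational(7, 4), 100), 24), 55)) = Add(Rational(92591872, 83), Mul(Add(Rational(407, 4), 24), 55)) = Add(Rational(92591872, 83), Mul(Rational(503, 4), 55)) = Add(Rational(92591872, 83), Rational(27665, 4)) = Rational(372663683, 332)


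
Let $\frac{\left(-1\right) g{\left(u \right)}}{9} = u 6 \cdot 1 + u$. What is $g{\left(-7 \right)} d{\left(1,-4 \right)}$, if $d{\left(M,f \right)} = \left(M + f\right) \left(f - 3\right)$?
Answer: $9261$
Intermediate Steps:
$g{\left(u \right)} = - 63 u$ ($g{\left(u \right)} = - 9 \left(u 6 \cdot 1 + u\right) = - 9 \left(6 u 1 + u\right) = - 9 \left(6 u + u\right) = - 9 \cdot 7 u = - 63 u$)
$d{\left(M,f \right)} = \left(-3 + f\right) \left(M + f\right)$ ($d{\left(M,f \right)} = \left(M + f\right) \left(-3 + f\right) = \left(-3 + f\right) \left(M + f\right)$)
$g{\left(-7 \right)} d{\left(1,-4 \right)} = \left(-63\right) \left(-7\right) \left(\left(-4\right)^{2} - 3 - -12 + 1 \left(-4\right)\right) = 441 \left(16 - 3 + 12 - 4\right) = 441 \cdot 21 = 9261$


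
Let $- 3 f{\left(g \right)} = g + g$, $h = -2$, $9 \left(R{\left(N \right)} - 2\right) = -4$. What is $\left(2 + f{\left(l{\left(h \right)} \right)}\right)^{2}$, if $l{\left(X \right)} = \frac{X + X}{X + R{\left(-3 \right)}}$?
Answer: $16$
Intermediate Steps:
$R{\left(N \right)} = \frac{14}{9}$ ($R{\left(N \right)} = 2 + \frac{1}{9} \left(-4\right) = 2 - \frac{4}{9} = \frac{14}{9}$)
$l{\left(X \right)} = \frac{2 X}{\frac{14}{9} + X}$ ($l{\left(X \right)} = \frac{X + X}{X + \frac{14}{9}} = \frac{2 X}{\frac{14}{9} + X}$)
$f{\left(g \right)} = - \frac{2 g}{3}$ ($f{\left(g \right)} = - \frac{g + g}{3} = - \frac{2 g}{3}$)
$\left(2 + f{\left(l{\left(h \right)} \right)}\right)^{2} = \left(2 - \frac{2 \cdot 18 \left(-2\right) \frac{1}{14 + 9 \left(-2\right)}}{3}\right)^{2} = \left(2 - \frac{2 \cdot 18 \left(-2\right) \frac{1}{14 - 18}}{3}\right)^{2} = \left(2 - \frac{2 \cdot 18 \left(-2\right) \frac{1}{-4}}{3}\right)^{2} = \left(2 - \frac{2 \cdot 18 \left(-2\right) \left(- \frac{1}{4}\right)}{3}\right)^{2} = \left(2 - 6\right)^{2} = \left(-4\right)^{2} = 16$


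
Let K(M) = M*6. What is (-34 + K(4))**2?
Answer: 100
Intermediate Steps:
K(M) = 6*M
(-34 + K(4))**2 = (-34 + 6*4)**2 = (-34 + 24)**2 = (-10)**2 = 100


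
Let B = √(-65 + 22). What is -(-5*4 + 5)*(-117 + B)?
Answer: -1755 + 15*I*√43 ≈ -1755.0 + 98.362*I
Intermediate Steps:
B = I*√43 (B = √(-43) = I*√43 ≈ 6.5574*I)
-(-5*4 + 5)*(-117 + B) = -(-5*4 + 5)*(-117 + I*√43) = -(-20 + 5)*(-117 + I*√43) = -(-15)*(-117 + I*√43) = -(1755 - 15*I*√43) = -1755 + 15*I*√43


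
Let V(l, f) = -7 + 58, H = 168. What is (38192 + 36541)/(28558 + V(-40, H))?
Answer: 74733/28609 ≈ 2.6122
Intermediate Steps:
V(l, f) = 51
(38192 + 36541)/(28558 + V(-40, H)) = (38192 + 36541)/(28558 + 51) = 74733/28609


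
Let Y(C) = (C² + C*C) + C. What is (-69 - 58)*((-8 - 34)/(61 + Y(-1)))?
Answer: 2667/31 ≈ 86.032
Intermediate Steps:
Y(C) = C + 2*C² (Y(C) = (C² + C²) + C = 2*C² + C = C + 2*C²)
(-69 - 58)*((-8 - 34)/(61 + Y(-1))) = (-69 - 58)*((-8 - 34)/(61 - (1 + 2*(-1)))) = -(-5334)/(61 - (1 - 2)) = -(-5334)/(61 - 1*(-1)) = -(-5334)/(61 + 1) = -(-5334)/62 = -127*(-21/31) = 2667/31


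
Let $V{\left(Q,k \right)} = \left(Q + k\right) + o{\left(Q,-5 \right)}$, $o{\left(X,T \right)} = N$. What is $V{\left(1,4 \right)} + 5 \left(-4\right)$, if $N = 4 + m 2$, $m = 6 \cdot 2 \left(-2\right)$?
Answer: $-59$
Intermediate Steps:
$m = -24$ ($m = 12 \left(-2\right) = -24$)
$N = -44$ ($N = 4 - 48 = -44$)
$o{\left(X,T \right)} = -44$
$V{\left(Q,k \right)} = -44 + Q + k$ ($V{\left(Q,k \right)} = \left(Q + k\right) - 44 = -44 + Q + k$)
$V{\left(1,4 \right)} + 5 \left(-4\right) = \left(-44 + 1 + 4\right) + 5 \left(-4\right) = -39 - 20 = -59$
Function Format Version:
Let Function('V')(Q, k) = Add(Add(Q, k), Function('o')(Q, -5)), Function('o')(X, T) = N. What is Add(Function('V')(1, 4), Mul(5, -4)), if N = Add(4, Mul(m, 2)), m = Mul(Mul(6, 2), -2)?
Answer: -59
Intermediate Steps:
m = -24 (m = Mul(12, -2) = -24)
N = -44 (N = Add(4, Mul(-24, 2)) = Add(4, -48) = -44)
Function('o')(X, T) = -44
Function('V')(Q, k) = Add(-44, Q, k) (Function('V')(Q, k) = Add(Add(Q, k), -44) = Add(-44, Q, k))
Add(Function('V')(1, 4), Mul(5, -4)) = Add(Add(-44, 1, 4), Mul(5, -4)) = Add(-39, -20) = -59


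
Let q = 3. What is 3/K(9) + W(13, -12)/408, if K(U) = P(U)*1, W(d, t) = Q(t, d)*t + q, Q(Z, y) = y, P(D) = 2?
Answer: 9/8 ≈ 1.1250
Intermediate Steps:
W(d, t) = 3 + d*t (W(d, t) = d*t + 3 = 3 + d*t)
K(U) = 2 (K(U) = 2*1 = 2)
3/K(9) + W(13, -12)/408 = 3/2 + (3 + 13*(-12))/408 = 3*(½) + (3 - 156)*(1/408) = 3/2 - 153*1/408 = 3/2 - 3/8 = 9/8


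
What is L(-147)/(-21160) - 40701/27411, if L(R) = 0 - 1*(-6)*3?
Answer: -143621093/96669460 ≈ -1.4857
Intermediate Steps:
L(R) = 18 (L(R) = 0 + 6*3 = 0 + 18 = 18)
L(-147)/(-21160) - 40701/27411 = 18/(-21160) - 40701/27411 = 18*(-1/21160) - 40701*1/27411 = -9/10580 - 13567/9137 = -143621093/96669460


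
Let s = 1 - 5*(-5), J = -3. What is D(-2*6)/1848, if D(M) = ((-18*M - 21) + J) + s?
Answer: 109/924 ≈ 0.11797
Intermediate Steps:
s = 26 (s = 1 + 25 = 26)
D(M) = 2 - 18*M (D(M) = ((-18*M - 21) - 3) + 26 = ((-21 - 18*M) - 3) + 26 = (-24 - 18*M) + 26 = 2 - 18*M)
D(-2*6)/1848 = (2 - (-36)*6)/1848 = (2 - 18*(-12))*(1/1848) = (2 + 216)*(1/1848) = 218*(1/1848) = 109/924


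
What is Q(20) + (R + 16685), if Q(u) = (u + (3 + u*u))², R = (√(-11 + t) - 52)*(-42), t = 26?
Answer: 197798 - 42*√15 ≈ 1.9764e+5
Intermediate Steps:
R = 2184 - 42*√15 (R = (√(-11 + 26) - 52)*(-42) = (√15 - 52)*(-42) = (-52 + √15)*(-42) = 2184 - 42*√15 ≈ 2021.3)
Q(u) = (3 + u + u²)² (Q(u) = (u + (3 + u²))² = (3 + u + u²)²)
Q(20) + (R + 16685) = (3 + 20 + 20²)² + ((2184 - 42*√15) + 16685) = (3 + 20 + 400)² + (18869 - 42*√15) = 423² + (18869 - 42*√15) = 178929 + (18869 - 42*√15) = 197798 - 42*√15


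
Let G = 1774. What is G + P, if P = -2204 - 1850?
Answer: -2280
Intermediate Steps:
P = -4054
G + P = 1774 - 4054 = -2280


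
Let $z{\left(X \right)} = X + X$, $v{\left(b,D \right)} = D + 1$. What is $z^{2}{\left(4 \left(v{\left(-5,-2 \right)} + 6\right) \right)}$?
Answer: $1600$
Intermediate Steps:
$v{\left(b,D \right)} = 1 + D$
$z{\left(X \right)} = 2 X$
$z^{2}{\left(4 \left(v{\left(-5,-2 \right)} + 6\right) \right)} = \left(2 \cdot 4 \left(\left(1 - 2\right) + 6\right)\right)^{2} = \left(2 \cdot 4 \left(-1 + 6\right)\right)^{2} = \left(2 \cdot 4 \cdot 5\right)^{2} = \left(2 \cdot 20\right)^{2} = 40^{2} = 1600$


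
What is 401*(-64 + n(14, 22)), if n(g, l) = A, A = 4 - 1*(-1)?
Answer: -23659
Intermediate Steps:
A = 5 (A = 4 + 1 = 5)
n(g, l) = 5
401*(-64 + n(14, 22)) = 401*(-64 + 5) = 401*(-59) = -23659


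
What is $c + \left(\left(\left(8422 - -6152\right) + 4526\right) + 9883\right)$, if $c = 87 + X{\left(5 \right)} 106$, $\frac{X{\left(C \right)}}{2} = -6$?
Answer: $27798$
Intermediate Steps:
$X{\left(C \right)} = -12$ ($X{\left(C \right)} = 2 \left(-6\right) = -12$)
$c = -1185$ ($c = 87 - 1272 = -1185$)
$c + \left(\left(\left(8422 - -6152\right) + 4526\right) + 9883\right) = -1185 + \left(\left(\left(8422 - -6152\right) + 4526\right) + 9883\right) = -1185 + \left(\left(\left(8422 + 6152\right) + 4526\right) + 9883\right) = -1185 + \left(\left(14574 + 4526\right) + 9883\right) = -1185 + \left(19100 + 9883\right) = -1185 + 28983 = 27798$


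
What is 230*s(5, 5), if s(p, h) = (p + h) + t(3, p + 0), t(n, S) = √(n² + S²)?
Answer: 2300 + 230*√34 ≈ 3641.1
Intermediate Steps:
t(n, S) = √(S² + n²)
s(p, h) = h + p + √(9 + p²) (s(p, h) = (p + h) + √((p + 0)² + 3²) = (h + p) + √(p² + 9) = (h + p) + √(9 + p²) = h + p + √(9 + p²))
230*s(5, 5) = 230*(5 + 5 + √(9 + 5²)) = 230*(5 + 5 + √(9 + 25)) = 230*(5 + 5 + √34) = 230*(10 + √34) = 2300 + 230*√34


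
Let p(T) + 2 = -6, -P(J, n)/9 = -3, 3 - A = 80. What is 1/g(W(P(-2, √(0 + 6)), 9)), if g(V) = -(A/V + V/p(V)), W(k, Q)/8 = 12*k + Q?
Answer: 2664/887189 ≈ 0.0030027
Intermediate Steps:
A = -77 (A = 3 - 1*80 = 3 - 80 = -77)
P(J, n) = 27 (P(J, n) = -9*(-3) = 27)
p(T) = -8 (p(T) = -2 - 6 = -8)
W(k, Q) = 8*Q + 96*k (W(k, Q) = 8*(12*k + Q) = 8*(Q + 12*k) = 8*Q + 96*k)
g(V) = 77/V + V/8 (g(V) = -(-77/V + V/(-8)) = -(-77/V + V*(-⅛)) = -(-77/V - V/8) = 77/V + V/8)
1/g(W(P(-2, √(0 + 6)), 9)) = 1/(77/(8*9 + 96*27) + (8*9 + 96*27)/8) = 1/(77/(72 + 2592) + (72 + 2592)/8) = 1/(77/2664 + (⅛)*2664) = 1/(77*(1/2664) + 333) = 1/(77/2664 + 333) = 1/(887189/2664) = 2664/887189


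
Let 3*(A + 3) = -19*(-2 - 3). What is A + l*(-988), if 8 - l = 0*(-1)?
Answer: -23626/3 ≈ -7875.3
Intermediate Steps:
l = 8 (l = 8 - 0*(-1) = 8 - 1*0 = 8 + 0 = 8)
A = 86/3 (A = -3 + (-19*(-2 - 3))/3 = -3 + (-19*(-5))/3 = -3 + (1/3)*95 = -3 + 95/3 = 86/3 ≈ 28.667)
A + l*(-988) = 86/3 + 8*(-988) = 86/3 - 7904 = -23626/3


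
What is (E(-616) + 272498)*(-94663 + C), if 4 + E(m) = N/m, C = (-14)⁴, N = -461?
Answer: -9441439460955/616 ≈ -1.5327e+10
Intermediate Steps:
C = 38416
E(m) = -4 - 461/m
(E(-616) + 272498)*(-94663 + C) = ((-4 - 461/(-616)) + 272498)*(-94663 + 38416) = ((-4 - 461*(-1/616)) + 272498)*(-56247) = ((-4 + 461/616) + 272498)*(-56247) = (-2003/616 + 272498)*(-56247) = (167856765/616)*(-56247) = -9441439460955/616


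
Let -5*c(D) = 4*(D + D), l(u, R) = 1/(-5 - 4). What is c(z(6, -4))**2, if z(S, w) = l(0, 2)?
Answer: 64/2025 ≈ 0.031605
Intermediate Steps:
l(u, R) = -1/9 (l(u, R) = 1/(-9) = -1/9)
z(S, w) = -1/9
c(D) = -8*D/5 (c(D) = -4*(D + D)/5 = -4*2*D/5 = -8*D/5)
c(z(6, -4))**2 = (-8/5*(-1/9))**2 = (8/45)**2 = 64/2025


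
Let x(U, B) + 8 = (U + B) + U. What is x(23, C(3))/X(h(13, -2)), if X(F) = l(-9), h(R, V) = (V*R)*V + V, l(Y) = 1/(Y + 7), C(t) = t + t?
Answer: -88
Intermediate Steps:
C(t) = 2*t
l(Y) = 1/(7 + Y)
x(U, B) = -8 + B + 2*U (x(U, B) = -8 + ((U + B) + U) = -8 + ((B + U) + U) = -8 + (B + 2*U) = -8 + B + 2*U)
h(R, V) = V + R*V² (h(R, V) = (R*V)*V + V = R*V² + V = V + R*V²)
X(F) = -½ (X(F) = 1/(7 - 9) = 1/(-2) = -½)
x(23, C(3))/X(h(13, -2)) = (-8 + 2*3 + 2*23)/(-½) = (-8 + 6 + 46)*(-2) = 44*(-2) = -88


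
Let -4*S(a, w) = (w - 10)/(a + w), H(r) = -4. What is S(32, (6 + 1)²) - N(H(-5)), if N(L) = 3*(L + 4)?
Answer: -13/108 ≈ -0.12037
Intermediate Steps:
S(a, w) = -(-10 + w)/(4*(a + w)) (S(a, w) = -(w - 10)/(4*(a + w)) = -(-10 + w)/(4*(a + w)))
N(L) = 12 + 3*L (N(L) = 3*(4 + L) = 12 + 3*L)
S(32, (6 + 1)²) - N(H(-5)) = (10 - (6 + 1)²)/(4*(32 + (6 + 1)²)) - (12 + 3*(-4)) = (10 - 1*7²)/(4*(32 + 7²)) - (12 - 12) = (10 - 1*49)/(4*(32 + 49)) - 1*0 = (¼)*(10 - 49)/81 + 0 = (¼)*(1/81)*(-39) + 0 = -13/108 + 0 = -13/108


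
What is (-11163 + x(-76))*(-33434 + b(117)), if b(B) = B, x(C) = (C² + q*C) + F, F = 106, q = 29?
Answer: 249377745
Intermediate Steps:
x(C) = 106 + C² + 29*C (x(C) = (C² + 29*C) + 106 = 106 + C² + 29*C)
(-11163 + x(-76))*(-33434 + b(117)) = (-11163 + (106 + (-76)² + 29*(-76)))*(-33434 + 117) = (-11163 + (106 + 5776 - 2204))*(-33317) = (-11163 + 3678)*(-33317) = -7485*(-33317) = 249377745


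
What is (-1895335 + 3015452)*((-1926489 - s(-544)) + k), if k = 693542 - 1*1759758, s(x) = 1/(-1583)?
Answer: -5306500537565638/1583 ≈ -3.3522e+12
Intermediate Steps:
s(x) = -1/1583
k = -1066216 (k = 693542 - 1759758 = -1066216)
(-1895335 + 3015452)*((-1926489 - s(-544)) + k) = (-1895335 + 3015452)*((-1926489 - 1*(-1/1583)) - 1066216) = 1120117*((-1926489 + 1/1583) - 1066216) = 1120117*(-3049632086/1583 - 1066216) = 1120117*(-4737452014/1583) = -5306500537565638/1583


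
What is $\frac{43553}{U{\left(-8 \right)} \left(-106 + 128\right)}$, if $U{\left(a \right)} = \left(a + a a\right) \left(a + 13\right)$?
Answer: $\frac{43553}{6160} \approx 7.0703$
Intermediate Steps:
$U{\left(a \right)} = \left(13 + a\right) \left(a + a^{2}\right)$ ($U{\left(a \right)} = \left(a + a^{2}\right) \left(13 + a\right) = \left(13 + a\right) \left(a + a^{2}\right)$)
$\frac{43553}{U{\left(-8 \right)} \left(-106 + 128\right)} = \frac{43553}{- 8 \left(13 + \left(-8\right)^{2} + 14 \left(-8\right)\right) \left(-106 + 128\right)} = \frac{43553}{- 8 \left(13 + 64 - 112\right) 22} = \frac{43553}{\left(-8\right) \left(-35\right) 22} = \frac{43553}{280 \cdot 22} = \frac{43553}{6160}$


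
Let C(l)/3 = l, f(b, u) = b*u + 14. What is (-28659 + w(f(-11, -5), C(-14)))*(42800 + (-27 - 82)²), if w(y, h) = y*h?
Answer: -1725568317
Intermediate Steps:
f(b, u) = 14 + b*u
C(l) = 3*l
w(y, h) = h*y
(-28659 + w(f(-11, -5), C(-14)))*(42800 + (-27 - 82)²) = (-28659 + (3*(-14))*(14 - 11*(-5)))*(42800 + (-27 - 82)²) = (-28659 - 42*(14 + 55))*(42800 + (-109)²) = (-28659 - 42*69)*(42800 + 11881) = (-28659 - 2898)*54681 = -31557*54681 = -1725568317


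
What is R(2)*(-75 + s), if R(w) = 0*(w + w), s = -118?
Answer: 0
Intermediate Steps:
R(w) = 0 (R(w) = 0*(2*w) = 0)
R(2)*(-75 + s) = 0*(-75 - 118) = 0*(-193) = 0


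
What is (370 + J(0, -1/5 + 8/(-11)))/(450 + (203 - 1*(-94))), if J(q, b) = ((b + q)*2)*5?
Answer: 3968/8217 ≈ 0.48290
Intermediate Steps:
J(q, b) = 10*b + 10*q (J(q, b) = (2*b + 2*q)*5 = 10*b + 10*q)
(370 + J(0, -1/5 + 8/(-11)))/(450 + (203 - 1*(-94))) = (370 + (10*(-1/5 + 8/(-11)) + 10*0))/(450 + (203 - 1*(-94))) = (370 + (10*(-1*⅕ + 8*(-1/11)) + 0))/(450 + (203 + 94)) = (370 + (10*(-⅕ - 8/11) + 0))/(450 + 297) = (370 + (10*(-51/55) + 0))/747 = (370 + (-102/11 + 0))*(1/747) = (370 - 102/11)*(1/747) = (3968/11)*(1/747) = 3968/8217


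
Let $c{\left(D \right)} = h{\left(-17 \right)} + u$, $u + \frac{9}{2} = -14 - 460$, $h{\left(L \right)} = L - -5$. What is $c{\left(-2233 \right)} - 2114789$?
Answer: $- \frac{4230559}{2} \approx -2.1153 \cdot 10^{6}$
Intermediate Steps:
$h{\left(L \right)} = 5 + L$ ($h{\left(L \right)} = L + 5 = 5 + L$)
$u = - \frac{957}{2}$ ($u = - \frac{9}{2} - 474 = - \frac{957}{2} \approx -478.5$)
$c{\left(D \right)} = - \frac{981}{2}$ ($c{\left(D \right)} = \left(5 - 17\right) - \frac{957}{2} = -12 - \frac{957}{2} = - \frac{981}{2}$)
$c{\left(-2233 \right)} - 2114789 = - \frac{981}{2} - 2114789 = - \frac{4230559}{2}$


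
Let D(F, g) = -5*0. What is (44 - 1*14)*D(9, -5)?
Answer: 0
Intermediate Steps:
D(F, g) = 0
(44 - 1*14)*D(9, -5) = (44 - 1*14)*0 = (44 - 14)*0 = 30*0 = 0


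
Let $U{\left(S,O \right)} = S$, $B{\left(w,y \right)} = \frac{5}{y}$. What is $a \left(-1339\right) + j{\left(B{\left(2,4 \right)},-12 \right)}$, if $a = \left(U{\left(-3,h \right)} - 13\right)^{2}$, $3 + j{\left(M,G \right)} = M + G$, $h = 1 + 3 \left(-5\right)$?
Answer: $- \frac{1371191}{4} \approx -3.428 \cdot 10^{5}$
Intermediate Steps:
$h = -14$ ($h = 1 - 15 = -14$)
$j{\left(M,G \right)} = -3 + G + M$ ($j{\left(M,G \right)} = -3 + \left(M + G\right) = -3 + \left(G + M\right) = -3 + G + M$)
$a = 256$ ($a = \left(-3 - 13\right)^{2} = \left(-16\right)^{2} = 256$)
$a \left(-1339\right) + j{\left(B{\left(2,4 \right)},-12 \right)} = 256 \left(-1339\right) - \left(15 - \frac{5}{4}\right) = -342784 - \frac{55}{4} = - \frac{1371191}{4}$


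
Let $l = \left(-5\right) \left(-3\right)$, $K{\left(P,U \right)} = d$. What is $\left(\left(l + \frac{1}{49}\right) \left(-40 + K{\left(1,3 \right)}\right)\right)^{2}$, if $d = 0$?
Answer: $\frac{866713600}{2401} \approx 3.6098 \cdot 10^{5}$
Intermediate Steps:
$K{\left(P,U \right)} = 0$
$l = 15$
$\left(\left(l + \frac{1}{49}\right) \left(-40 + K{\left(1,3 \right)}\right)\right)^{2} = \left(\left(15 + \frac{1}{49}\right) \left(-40 + 0\right)\right)^{2} = \left(\left(15 + \frac{1}{49}\right) \left(-40\right)\right)^{2} = \left(\frac{736}{49} \left(-40\right)\right)^{2} = \left(- \frac{29440}{49}\right)^{2} = \frac{866713600}{2401}$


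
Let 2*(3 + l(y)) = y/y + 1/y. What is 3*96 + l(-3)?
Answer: 856/3 ≈ 285.33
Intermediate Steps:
l(y) = -5/2 + 1/(2*y) (l(y) = -3 + (y/y + 1/y)/2 = -3 + (1 + 1/y)/2 = -3 + (1/2 + 1/(2*y)) = -5/2 + 1/(2*y))
3*96 + l(-3) = 3*96 + (1/2)*(1 - 5*(-3))/(-3) = 288 + (1/2)*(-1/3)*(1 + 15) = 288 + (1/2)*(-1/3)*16 = 288 - 8/3 = 856/3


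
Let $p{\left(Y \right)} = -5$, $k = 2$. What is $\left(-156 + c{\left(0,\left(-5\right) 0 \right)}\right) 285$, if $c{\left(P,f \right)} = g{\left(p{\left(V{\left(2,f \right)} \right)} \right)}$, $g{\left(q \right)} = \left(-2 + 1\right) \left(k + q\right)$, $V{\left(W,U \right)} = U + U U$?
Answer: $-43605$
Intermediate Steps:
$V{\left(W,U \right)} = U + U^{2}$
$g{\left(q \right)} = -2 - q$ ($g{\left(q \right)} = \left(-2 + 1\right) \left(2 + q\right) = - (2 + q) = -2 - q$)
$c{\left(P,f \right)} = 3$ ($c{\left(P,f \right)} = -2 - -5 = -2 + 5 = 3$)
$\left(-156 + c{\left(0,\left(-5\right) 0 \right)}\right) 285 = \left(-156 + 3\right) 285 = \left(-153\right) 285 = -43605$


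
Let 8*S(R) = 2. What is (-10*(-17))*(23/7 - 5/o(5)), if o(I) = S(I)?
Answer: -19890/7 ≈ -2841.4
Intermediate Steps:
S(R) = 1/4 (S(R) = (1/8)*2 = 1/4)
o(I) = 1/4
(-10*(-17))*(23/7 - 5/o(5)) = (-10*(-17))*(23/7 - 5/1/4) = 170*(23*(1/7) - 5*4) = 170*(23/7 - 20) = 170*(-117/7) = -19890/7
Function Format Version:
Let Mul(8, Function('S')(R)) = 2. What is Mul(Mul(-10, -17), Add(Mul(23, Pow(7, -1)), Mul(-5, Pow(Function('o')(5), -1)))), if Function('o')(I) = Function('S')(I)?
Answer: Rational(-19890, 7) ≈ -2841.4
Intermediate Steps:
Function('S')(R) = Rational(1, 4) (Function('S')(R) = Mul(Rational(1, 8), 2) = Rational(1, 4))
Function('o')(I) = Rational(1, 4)
Mul(Mul(-10, -17), Add(Mul(23, Pow(7, -1)), Mul(-5, Pow(Function('o')(5), -1)))) = Mul(Mul(-10, -17), Add(Mul(23, Pow(7, -1)), Mul(-5, Pow(Rational(1, 4), -1)))) = Mul(170, Add(Mul(23, Rational(1, 7)), Mul(-5, 4))) = Mul(170, Add(Rational(23, 7), -20)) = Mul(170, Rational(-117, 7)) = Rational(-19890, 7)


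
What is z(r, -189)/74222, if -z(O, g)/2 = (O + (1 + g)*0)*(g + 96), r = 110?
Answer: 10230/37111 ≈ 0.27566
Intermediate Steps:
z(O, g) = -2*O*(96 + g) (z(O, g) = -2*(O + (1 + g)*0)*(g + 96) = -2*(O + 0)*(96 + g) = -2*O*(96 + g))
z(r, -189)/74222 = -2*110*(96 - 189)/74222 = -2*110*(-93)*(1/74222) = 20460*(1/74222) = 10230/37111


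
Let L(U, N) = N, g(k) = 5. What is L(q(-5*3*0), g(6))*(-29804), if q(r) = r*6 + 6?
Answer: -149020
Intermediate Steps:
q(r) = 6 + 6*r (q(r) = 6*r + 6 = 6 + 6*r)
L(q(-5*3*0), g(6))*(-29804) = 5*(-29804) = -149020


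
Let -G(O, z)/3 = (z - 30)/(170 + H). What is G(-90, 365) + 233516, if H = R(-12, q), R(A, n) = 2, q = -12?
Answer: 40163747/172 ≈ 2.3351e+5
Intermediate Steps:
H = 2
G(O, z) = 45/86 - 3*z/172 (G(O, z) = -3*(z - 30)/(170 + 2) = -3*(-30 + z)/172 = -3*(-15/86 + z/172) = 45/86 - 3*z/172)
G(-90, 365) + 233516 = (45/86 - 3/172*365) + 233516 = (45/86 - 1095/172) + 233516 = -1005/172 + 233516 = 40163747/172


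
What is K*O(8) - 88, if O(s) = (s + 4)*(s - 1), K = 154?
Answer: 12848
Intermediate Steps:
O(s) = (-1 + s)*(4 + s) (O(s) = (4 + s)*(-1 + s) = (-1 + s)*(4 + s))
K*O(8) - 88 = 154*(-4 + 8² + 3*8) - 88 = 154*(-4 + 64 + 24) - 88 = 154*84 - 88 = 12936 - 88 = 12848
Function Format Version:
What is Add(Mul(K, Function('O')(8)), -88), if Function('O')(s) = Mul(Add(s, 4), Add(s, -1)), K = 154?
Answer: 12848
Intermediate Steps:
Function('O')(s) = Mul(Add(-1, s), Add(4, s)) (Function('O')(s) = Mul(Add(4, s), Add(-1, s)) = Mul(Add(-1, s), Add(4, s)))
Add(Mul(K, Function('O')(8)), -88) = Add(Mul(154, Add(-4, Pow(8, 2), Mul(3, 8))), -88) = Add(Mul(154, Add(-4, 64, 24)), -88) = Add(Mul(154, 84), -88) = Add(12936, -88) = 12848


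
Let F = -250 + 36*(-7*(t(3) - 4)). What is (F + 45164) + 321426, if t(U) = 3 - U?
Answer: 367348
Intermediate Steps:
F = 758 (F = -250 + 36*(-7*((3 - 1*3) - 4)) = -250 + 36*(-7*((3 - 3) - 4)) = -250 + 36*(-7*(0 - 4)) = -250 + 36*(-7*(-4)) = -250 + 36*28 = -250 + 1008 = 758)
(F + 45164) + 321426 = (758 + 45164) + 321426 = 45922 + 321426 = 367348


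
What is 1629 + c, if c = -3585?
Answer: -1956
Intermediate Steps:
1629 + c = 1629 - 3585 = -1956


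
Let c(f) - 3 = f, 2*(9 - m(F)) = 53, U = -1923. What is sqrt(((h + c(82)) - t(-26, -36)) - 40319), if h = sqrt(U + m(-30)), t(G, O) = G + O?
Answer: sqrt(-160688 + 2*I*sqrt(7762))/2 ≈ 0.10989 + 200.43*I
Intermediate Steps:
m(F) = -35/2 (m(F) = 9 - 1/2*53 = 9 - 53/2 = -35/2)
c(f) = 3 + f
h = I*sqrt(7762)/2 (h = sqrt(-1923 - 35/2) = sqrt(-3881/2) = I*sqrt(7762)/2 ≈ 44.051*I)
sqrt(((h + c(82)) - t(-26, -36)) - 40319) = sqrt(((I*sqrt(7762)/2 + (3 + 82)) - (-26 - 36)) - 40319) = sqrt(((I*sqrt(7762)/2 + 85) - 1*(-62)) - 40319) = sqrt(((85 + I*sqrt(7762)/2) + 62) - 40319) = sqrt((147 + I*sqrt(7762)/2) - 40319) = sqrt(-40172 + I*sqrt(7762)/2)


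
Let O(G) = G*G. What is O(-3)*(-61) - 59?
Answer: -608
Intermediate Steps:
O(G) = G**2
O(-3)*(-61) - 59 = (-3)**2*(-61) - 59 = 9*(-61) - 59 = -549 - 59 = -608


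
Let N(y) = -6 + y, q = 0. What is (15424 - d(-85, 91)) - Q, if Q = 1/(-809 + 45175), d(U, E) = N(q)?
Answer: 684567379/44366 ≈ 15430.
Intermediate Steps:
d(U, E) = -6 (d(U, E) = -6 + 0 = -6)
Q = 1/44366 ≈ 2.2540e-5
(15424 - d(-85, 91)) - Q = (15424 - 1*(-6)) - 1*1/44366 = (15424 + 6) - 1/44366 = 15430 - 1/44366 = 684567379/44366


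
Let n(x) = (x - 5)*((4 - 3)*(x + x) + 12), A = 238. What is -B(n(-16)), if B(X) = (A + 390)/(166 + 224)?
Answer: -314/195 ≈ -1.6103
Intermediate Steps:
n(x) = (-5 + x)*(12 + 2*x) (n(x) = (-5 + x)*(1*(2*x) + 12) = (-5 + x)*(2*x + 12) = (-5 + x)*(12 + 2*x))
B(X) = 314/195 (B(X) = (238 + 390)/(166 + 224) = 628/390 = 628*(1/390) = 314/195)
-B(n(-16)) = -1*314/195 = -314/195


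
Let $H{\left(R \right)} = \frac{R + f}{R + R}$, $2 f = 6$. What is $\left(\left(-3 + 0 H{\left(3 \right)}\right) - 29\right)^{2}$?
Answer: $1024$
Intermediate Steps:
$f = 3$ ($f = \frac{1}{2} \cdot 6 = 3$)
$H{\left(R \right)} = \frac{3 + R}{2 R}$ ($H{\left(R \right)} = \frac{R + 3}{R + R} = \frac{3 + R}{2 R}$)
$\left(\left(-3 + 0 H{\left(3 \right)}\right) - 29\right)^{2} = \left(\left(-3 + 0 \frac{3 + 3}{2 \cdot 3}\right) - 29\right)^{2} = \left(\left(-3 + 0 \cdot \frac{1}{2} \cdot \frac{1}{3} \cdot 6\right) - 29\right)^{2} = \left(\left(-3 + 0 \cdot 1\right) - 29\right)^{2} = \left(\left(-3 + 0\right) - 29\right)^{2} = \left(-3 - 29\right)^{2} = \left(-32\right)^{2} = 1024$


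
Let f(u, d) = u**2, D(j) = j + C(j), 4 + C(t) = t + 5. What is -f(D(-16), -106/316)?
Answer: -961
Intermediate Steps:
C(t) = 1 + t (C(t) = -4 + (t + 5) = -4 + (5 + t) = 1 + t)
D(j) = 1 + 2*j (D(j) = j + (1 + j) = 1 + 2*j)
-f(D(-16), -106/316) = -(1 + 2*(-16))**2 = -(1 - 32)**2 = -1*(-31)**2 = -1*961 = -961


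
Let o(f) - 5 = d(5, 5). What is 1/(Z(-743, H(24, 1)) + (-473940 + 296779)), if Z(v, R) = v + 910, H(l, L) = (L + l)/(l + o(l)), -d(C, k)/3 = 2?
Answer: -1/176994 ≈ -5.6499e-6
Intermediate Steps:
d(C, k) = -6 (d(C, k) = -3*2 = -6)
o(f) = -1 (o(f) = 5 - 6 = -1)
H(l, L) = (L + l)/(-1 + l) (H(l, L) = (L + l)/(l - 1) = (L + l)/(-1 + l))
Z(v, R) = 910 + v
1/(Z(-743, H(24, 1)) + (-473940 + 296779)) = 1/((910 - 743) + (-473940 + 296779)) = 1/(167 - 177161) = 1/(-176994) = -1/176994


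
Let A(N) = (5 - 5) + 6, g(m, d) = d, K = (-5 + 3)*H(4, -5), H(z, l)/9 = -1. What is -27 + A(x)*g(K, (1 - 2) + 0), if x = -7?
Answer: -33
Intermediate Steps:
H(z, l) = -9 (H(z, l) = 9*(-1) = -9)
K = 18 (K = (-5 + 3)*(-9) = -2*(-9) = 18)
A(N) = 6 (A(N) = 0 + 6 = 6)
-27 + A(x)*g(K, (1 - 2) + 0) = -27 + 6*((1 - 2) + 0) = -27 + 6*(-1 + 0) = -27 + 6*(-1) = -27 - 6 = -33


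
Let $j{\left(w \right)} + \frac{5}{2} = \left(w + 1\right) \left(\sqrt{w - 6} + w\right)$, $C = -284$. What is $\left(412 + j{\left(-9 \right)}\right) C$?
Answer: $-136746 + 2272 i \sqrt{15} \approx -1.3675 \cdot 10^{5} + 8799.4 i$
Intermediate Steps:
$j{\left(w \right)} = - \frac{5}{2} + \left(1 + w\right) \left(w + \sqrt{-6 + w}\right)$ ($j{\left(w \right)} = - \frac{5}{2} + \left(w + 1\right) \left(\sqrt{w - 6} + w\right) = - \frac{5}{2} + \left(1 + w\right) \left(\sqrt{-6 + w} + w\right) = - \frac{5}{2} + \left(1 + w\right) \left(w + \sqrt{-6 + w}\right)$)
$\left(412 + j{\left(-9 \right)}\right) C = \left(412 - \left(\frac{23}{2} - 81 + 8 \sqrt{-6 - 9}\right)\right) \left(-284\right) = \left(412 - \left(- \frac{139}{2} + 8 i \sqrt{15}\right)\right) \left(-284\right) = \left(412 + \left(\frac{139}{2} - 8 i \sqrt{15}\right)\right) \left(-284\right) = \left(\frac{963}{2} - 8 i \sqrt{15}\right) \left(-284\right) = -136746 + 2272 i \sqrt{15}$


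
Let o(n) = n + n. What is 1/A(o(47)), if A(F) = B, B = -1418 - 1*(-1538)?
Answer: 1/120 ≈ 0.0083333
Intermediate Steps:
o(n) = 2*n
B = 120 (B = -1418 + 1538 = 120)
A(F) = 120
1/A(o(47)) = 1/120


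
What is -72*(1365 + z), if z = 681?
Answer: -147312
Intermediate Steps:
-72*(1365 + z) = -72*(1365 + 681) = -72*2046 = -147312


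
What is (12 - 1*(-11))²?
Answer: 529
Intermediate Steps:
(12 - 1*(-11))² = (12 + 11)² = 23² = 529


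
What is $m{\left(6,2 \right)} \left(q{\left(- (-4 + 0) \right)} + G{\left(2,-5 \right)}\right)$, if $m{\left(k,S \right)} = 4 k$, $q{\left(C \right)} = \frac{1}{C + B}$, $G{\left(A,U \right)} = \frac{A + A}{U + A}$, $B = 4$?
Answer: $-29$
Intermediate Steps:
$G{\left(A,U \right)} = \frac{2 A}{A + U}$
$q{\left(C \right)} = \frac{1}{4 + C}$ ($q{\left(C \right)} = \frac{1}{C + 4} = \frac{1}{4 + C}$)
$m{\left(6,2 \right)} \left(q{\left(- (-4 + 0) \right)} + G{\left(2,-5 \right)}\right) = 4 \cdot 6 \left(\frac{1}{4 - \left(-4 + 0\right)} + 2 \cdot 2 \frac{1}{2 - 5}\right) = 24 \left(\frac{1}{4 - -4} + 2 \cdot 2 \frac{1}{-3}\right) = 24 \left(\frac{1}{4 + 4} + 2 \cdot 2 \left(- \frac{1}{3}\right)\right) = 24 \left(\frac{1}{8} - \frac{4}{3}\right) = 24 \left(- \frac{29}{24}\right) = -29$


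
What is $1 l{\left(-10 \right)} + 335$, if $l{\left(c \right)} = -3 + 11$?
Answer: $343$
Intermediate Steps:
$l{\left(c \right)} = 8$
$1 l{\left(-10 \right)} + 335 = 1 \cdot 8 + 335 = 8 + 335 = 343$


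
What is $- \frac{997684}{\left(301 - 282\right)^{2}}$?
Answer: $- \frac{997684}{361} \approx -2763.7$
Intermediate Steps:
$- \frac{997684}{\left(301 - 282\right)^{2}} = - \frac{997684}{19^{2}} = - \frac{997684}{361}$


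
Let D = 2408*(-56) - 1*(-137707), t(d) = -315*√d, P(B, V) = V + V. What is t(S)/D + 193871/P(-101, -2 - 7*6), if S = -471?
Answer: -193871/88 - 105*I*√471/953 ≈ -2203.1 - 2.3912*I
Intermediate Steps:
P(B, V) = 2*V
D = 2859 (D = -134848 + 137707 = 2859)
t(S)/D + 193871/P(-101, -2 - 7*6) = -315*I*√471/2859 + 193871/((2*(-2 - 7*6))) = -315*I*√471*(1/2859) + 193871/((2*(-2 - 42))) = -315*I*√471*(1/2859) + 193871/((2*(-44))) = -105*I*√471/953 + 193871/(-88) = -105*I*√471/953 + 193871*(-1/88) = -105*I*√471/953 - 193871/88 = -193871/88 - 105*I*√471/953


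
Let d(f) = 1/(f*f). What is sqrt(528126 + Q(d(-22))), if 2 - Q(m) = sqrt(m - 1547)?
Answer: sqrt(255613952 - 22*I*sqrt(748747))/22 ≈ 726.72 - 0.027061*I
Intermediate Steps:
d(f) = f**(-2) (d(f) = 1/(f**2) = f**(-2))
Q(m) = 2 - sqrt(-1547 + m) (Q(m) = 2 - sqrt(m - 1547) = 2 - sqrt(-1547 + m))
sqrt(528126 + Q(d(-22))) = sqrt(528126 + (2 - sqrt(-1547 + (-22)**(-2)))) = sqrt(528126 + (2 - sqrt(-1547 + 1/484))) = sqrt(528126 + (2 - sqrt(-748747/484))) = sqrt(528126 + (2 - I*sqrt(748747)/22)) = sqrt(528128 - I*sqrt(748747)/22)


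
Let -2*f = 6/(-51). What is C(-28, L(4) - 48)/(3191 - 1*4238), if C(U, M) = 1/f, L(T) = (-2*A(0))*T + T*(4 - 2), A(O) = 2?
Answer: -17/1047 ≈ -0.016237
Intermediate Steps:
L(T) = -2*T (L(T) = (-2*2)*T + T*(4 - 2) = -4*T + T*2 = -4*T + 2*T = -2*T)
f = 1/17 (f = -3/(-51) = -3*(-1)/51 = -1/2*(-2/17) = 1/17 ≈ 0.058824)
C(U, M) = 17 (C(U, M) = 1/(1/17) = 17)
C(-28, L(4) - 48)/(3191 - 1*4238) = 17/(3191 - 1*4238) = 17/(3191 - 4238) = 17/(-1047) = 17*(-1/1047) = -17/1047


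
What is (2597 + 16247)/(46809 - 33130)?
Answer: 18844/13679 ≈ 1.3776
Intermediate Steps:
(2597 + 16247)/(46809 - 33130) = 18844/13679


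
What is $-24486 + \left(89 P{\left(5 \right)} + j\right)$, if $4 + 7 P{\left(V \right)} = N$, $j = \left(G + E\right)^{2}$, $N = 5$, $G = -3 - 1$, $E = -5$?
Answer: $- \frac{170746}{7} \approx -24392.0$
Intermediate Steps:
$G = -4$ ($G = -3 - 1 = -4$)
$j = 81$ ($j = \left(-4 - 5\right)^{2} = \left(-9\right)^{2} = 81$)
$P{\left(V \right)} = \frac{1}{7}$ ($P{\left(V \right)} = - \frac{4}{7} + \frac{1}{7} \cdot 5 = - \frac{4}{7} + \frac{5}{7} = \frac{1}{7}$)
$-24486 + \left(89 P{\left(5 \right)} + j\right) = -24486 + \left(89 \cdot \frac{1}{7} + 81\right) = -24486 + \left(\frac{89}{7} + 81\right) = -24486 + \frac{656}{7} = - \frac{170746}{7}$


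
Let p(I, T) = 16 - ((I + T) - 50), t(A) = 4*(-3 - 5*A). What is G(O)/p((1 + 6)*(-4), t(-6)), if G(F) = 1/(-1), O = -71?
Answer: 1/14 ≈ 0.071429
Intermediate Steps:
t(A) = -12 - 20*A
G(F) = -1
p(I, T) = 66 - I - T (p(I, T) = 16 - (-50 + I + T) = 16 + (50 - I - T) = 66 - I - T)
G(O)/p((1 + 6)*(-4), t(-6)) = -1/(66 - (1 + 6)*(-4) - (-12 - 20*(-6))) = -1/(66 - 7*(-4) - (-12 + 120)) = -1/(66 - 1*(-28) - 1*108) = -1/(66 + 28 - 108) = -1/(-14) = -1*(-1/14) = 1/14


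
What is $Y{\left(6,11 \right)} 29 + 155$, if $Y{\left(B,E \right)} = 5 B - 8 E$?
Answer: $-1527$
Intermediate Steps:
$Y{\left(B,E \right)} = - 8 E + 5 B$
$Y{\left(6,11 \right)} 29 + 155 = \left(\left(-8\right) 11 + 5 \cdot 6\right) 29 + 155 = \left(-88 + 30\right) 29 + 155 = \left(-58\right) 29 + 155 = -1682 + 155 = -1527$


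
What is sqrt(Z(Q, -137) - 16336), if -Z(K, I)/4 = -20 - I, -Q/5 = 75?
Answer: 2*I*sqrt(4201) ≈ 129.63*I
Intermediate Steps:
Q = -375 (Q = -5*75 = -375)
Z(K, I) = 80 + 4*I (Z(K, I) = -4*(-20 - I) = 80 + 4*I)
sqrt(Z(Q, -137) - 16336) = sqrt((80 + 4*(-137)) - 16336) = sqrt((80 - 548) - 16336) = sqrt(-468 - 16336) = sqrt(-16804) = 2*I*sqrt(4201)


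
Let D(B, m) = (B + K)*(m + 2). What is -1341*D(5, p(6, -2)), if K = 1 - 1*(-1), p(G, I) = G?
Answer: -75096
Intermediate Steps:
K = 2 (K = 1 + 1 = 2)
D(B, m) = (2 + B)*(2 + m) (D(B, m) = (B + 2)*(m + 2) = (2 + B)*(2 + m))
-1341*D(5, p(6, -2)) = -1341*(4 + 2*5 + 2*6 + 5*6) = -1341*(4 + 10 + 12 + 30) = -1341*56 = -75096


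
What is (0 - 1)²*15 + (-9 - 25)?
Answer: -19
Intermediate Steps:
(0 - 1)²*15 + (-9 - 25) = (-1)²*15 - 34 = 1*15 - 34 = 15 - 34 = -19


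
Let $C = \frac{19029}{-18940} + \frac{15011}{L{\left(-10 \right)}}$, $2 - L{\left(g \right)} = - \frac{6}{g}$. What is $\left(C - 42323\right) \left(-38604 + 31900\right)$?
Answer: $\frac{7022062636868}{33145} \approx 2.1186 \cdot 10^{8}$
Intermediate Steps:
$L{\left(g \right)} = 2 + \frac{6}{g}$ ($L{\left(g \right)} = 2 - - \frac{6}{g} = 2 + \frac{6}{g}$)
$C = \frac{1421408497}{132580}$ ($C = \frac{19029}{-18940} + \frac{15011}{2 + \frac{6}{-10}} = 19029 \left(- \frac{1}{18940}\right) + \frac{15011}{2 + 6 \left(- \frac{1}{10}\right)} = - \frac{19029}{18940} + \frac{15011}{2 - \frac{3}{5}} = - \frac{19029}{18940} + \frac{15011}{\frac{7}{5}} = - \frac{19029}{18940} + 15011 \cdot \frac{5}{7} = - \frac{19029}{18940} + \frac{75055}{7} = \frac{1421408497}{132580} \approx 10721.0$)
$\left(C - 42323\right) \left(-38604 + 31900\right) = \left(\frac{1421408497}{132580} - 42323\right) \left(-38604 + 31900\right) = \left(- \frac{4189774843}{132580}\right) \left(-6704\right) = \frac{7022062636868}{33145}$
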